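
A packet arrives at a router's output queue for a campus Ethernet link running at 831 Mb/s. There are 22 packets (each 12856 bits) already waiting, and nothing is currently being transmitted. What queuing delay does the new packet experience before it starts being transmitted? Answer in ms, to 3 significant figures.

Each queued packet: L/R = 12856/831000000 = 0.0154705 ms.
22 queued → 0.340351 ms.
Queuing delay = 0.340 ms.

0.340 ms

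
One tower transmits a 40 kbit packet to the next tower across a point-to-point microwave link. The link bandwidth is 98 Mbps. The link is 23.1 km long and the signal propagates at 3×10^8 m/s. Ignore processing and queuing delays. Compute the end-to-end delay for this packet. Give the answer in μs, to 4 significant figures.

L = 40000 bits.
Transmission delay = L/R = 40000 / 98000000 = 408.163 μs.
Propagation delay = d/s = 23100 m / 300000000 m/s = 77 μs.
Total = 485.2 μs.

485.2 μs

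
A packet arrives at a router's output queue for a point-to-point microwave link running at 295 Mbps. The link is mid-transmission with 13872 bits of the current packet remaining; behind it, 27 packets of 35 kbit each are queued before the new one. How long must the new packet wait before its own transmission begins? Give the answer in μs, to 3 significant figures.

Each queued packet: L/R = 35000/295000000 = 118.644 μs.
27 queued → 3203.39 μs.
Plus remaining 13872 bits of current packet: 47.0237 μs.
Queuing delay = 3250 μs.

3250 μs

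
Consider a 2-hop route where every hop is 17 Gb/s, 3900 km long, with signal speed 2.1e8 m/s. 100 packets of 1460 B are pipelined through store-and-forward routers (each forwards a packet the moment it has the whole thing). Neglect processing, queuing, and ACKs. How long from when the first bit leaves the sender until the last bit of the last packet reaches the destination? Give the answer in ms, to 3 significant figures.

Per-hop transmission t_tx = L/R = 11680/17000000000 = 0.000687059 ms.
Per-hop propagation t_prop = 3900000/210000000 = 18.5714 ms.
Pipeline fill: first packet needs 2·t_tx to clear all hops; remaining 99 packets each add one t_tx.
Total = (2+100-1)·t_tx + 2·t_prop = 101·0.000687059 + 2·18.5714 = 37.2 ms.

37.2 ms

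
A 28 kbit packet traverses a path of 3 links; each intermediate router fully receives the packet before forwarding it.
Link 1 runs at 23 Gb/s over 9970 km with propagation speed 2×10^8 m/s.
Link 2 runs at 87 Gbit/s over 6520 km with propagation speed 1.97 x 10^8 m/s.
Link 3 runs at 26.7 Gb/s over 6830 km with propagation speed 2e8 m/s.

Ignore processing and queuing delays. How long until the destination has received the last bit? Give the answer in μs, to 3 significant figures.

117000 μs

L = 28000 bits.
Transmission delays (L/R per hop): 1.21739, 0.321839, 1.04869 μs; sum = 2.58792 μs.
Propagation delays (d/s per hop): 49850, 33096.4, 34150 μs; sum = 117096 μs.
End-to-end = 117000 μs.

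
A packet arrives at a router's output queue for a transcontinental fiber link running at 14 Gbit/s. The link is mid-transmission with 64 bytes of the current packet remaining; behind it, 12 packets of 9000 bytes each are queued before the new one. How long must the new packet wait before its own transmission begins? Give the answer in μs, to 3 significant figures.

61.8 μs

Each queued packet: L/R = 72000/14000000000 = 5.14286 μs.
12 queued → 61.7143 μs.
Plus remaining 512 bits of current packet: 0.0365714 μs.
Queuing delay = 61.8 μs.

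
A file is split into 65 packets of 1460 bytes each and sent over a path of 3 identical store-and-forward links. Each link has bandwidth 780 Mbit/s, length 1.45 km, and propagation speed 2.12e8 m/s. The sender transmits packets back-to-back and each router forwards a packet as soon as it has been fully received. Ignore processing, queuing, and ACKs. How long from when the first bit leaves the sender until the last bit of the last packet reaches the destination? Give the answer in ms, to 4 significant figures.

Per-hop transmission t_tx = L/R = 11680/780000000 = 0.0149744 ms.
Per-hop propagation t_prop = 1450/212000000 = 0.00683962 ms.
Pipeline fill: first packet needs 3·t_tx to clear all hops; remaining 64 packets each add one t_tx.
Total = (3+65-1)·t_tx + 3·t_prop = 67·0.0149744 + 3·0.00683962 = 1.024 ms.

1.024 ms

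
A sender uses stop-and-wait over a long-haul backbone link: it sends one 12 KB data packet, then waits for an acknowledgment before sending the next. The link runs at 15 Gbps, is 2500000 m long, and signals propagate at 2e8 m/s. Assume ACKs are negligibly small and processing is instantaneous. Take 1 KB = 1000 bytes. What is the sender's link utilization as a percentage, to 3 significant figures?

t_tx = L/R = 96000/15000000000 = 6.4e-06 s.
t_prop = 2500000/200000000 = 0.0125 s; RTT = 0.025 s.
Cycle = t_tx + RTT = 0.0250064 s.
Utilization = t_tx / cycle = 6.4e-06/0.0250064 = 0.0256 %.

0.0256 %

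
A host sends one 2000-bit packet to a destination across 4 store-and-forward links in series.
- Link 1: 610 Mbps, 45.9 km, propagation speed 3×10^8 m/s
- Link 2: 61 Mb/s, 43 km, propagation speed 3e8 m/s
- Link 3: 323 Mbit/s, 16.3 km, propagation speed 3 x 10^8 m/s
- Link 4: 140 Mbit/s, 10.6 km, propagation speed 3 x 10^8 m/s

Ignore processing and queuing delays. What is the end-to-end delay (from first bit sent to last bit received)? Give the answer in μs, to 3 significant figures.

Transmission delays (L/R per hop): 3.27869, 32.7869, 6.19195, 14.2857 μs; sum = 56.5432 μs.
Propagation delays (d/s per hop): 153, 143.333, 54.3333, 35.3333 μs; sum = 386 μs.
End-to-end = 443 μs.

443 μs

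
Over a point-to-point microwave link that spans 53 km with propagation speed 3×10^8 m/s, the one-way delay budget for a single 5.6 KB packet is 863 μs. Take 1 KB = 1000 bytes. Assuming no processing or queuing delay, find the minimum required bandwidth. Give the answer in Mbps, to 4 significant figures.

65.27 Mbps

L = 44800 bits.
Propagation delay = 53000 / 300000000 = 176.667 μs.
Transmission budget = 863 − 176.667 = 686.333 μs.
R ≥ L / t_tx = 44800 bits / 0.000686333 s = 65.27 Mbps.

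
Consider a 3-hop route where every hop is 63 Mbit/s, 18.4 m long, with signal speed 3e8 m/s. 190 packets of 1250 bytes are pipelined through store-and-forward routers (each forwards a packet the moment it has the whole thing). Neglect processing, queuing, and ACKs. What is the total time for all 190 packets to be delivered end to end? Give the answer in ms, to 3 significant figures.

30.5 ms

Per-hop transmission t_tx = L/R = 10000/63000000 = 0.15873 ms.
Per-hop propagation t_prop = 18.4/300000000 = 6.13333e-05 ms.
Pipeline fill: first packet needs 3·t_tx to clear all hops; remaining 189 packets each add one t_tx.
Total = (3+190-1)·t_tx + 3·t_prop = 192·0.15873 + 3·6.13333e-05 = 30.5 ms.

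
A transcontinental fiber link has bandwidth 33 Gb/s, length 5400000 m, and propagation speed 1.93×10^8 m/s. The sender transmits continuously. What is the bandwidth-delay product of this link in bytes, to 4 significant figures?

115400000 bytes

Propagation delay = 5400000 / 193000000 = 0.0279793 s.
BDP = R × t_prop = 33000000000 × 0.0279793 = 923316000 bits.
In bytes: 923316000/8 = 115400000 bytes.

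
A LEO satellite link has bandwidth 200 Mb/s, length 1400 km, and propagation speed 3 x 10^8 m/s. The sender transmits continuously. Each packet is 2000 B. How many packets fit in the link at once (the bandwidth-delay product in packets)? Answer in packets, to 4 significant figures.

58.33 packets

Propagation delay = 1400000 / 300000000 = 0.00466667 s.
BDP = R × t_prop = 200000000 × 0.00466667 = 933333 bits.
In packets of 16000 bits: 58.33 packets.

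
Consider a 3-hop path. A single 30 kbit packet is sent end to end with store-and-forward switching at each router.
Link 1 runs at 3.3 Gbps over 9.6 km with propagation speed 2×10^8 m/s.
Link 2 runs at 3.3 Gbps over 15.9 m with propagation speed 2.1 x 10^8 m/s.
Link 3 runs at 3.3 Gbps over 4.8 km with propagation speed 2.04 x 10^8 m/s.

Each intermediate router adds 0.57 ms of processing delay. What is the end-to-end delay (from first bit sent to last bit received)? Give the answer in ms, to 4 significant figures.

1.239 ms

L = 30000 bits.
Transmission delay per hop = L/R = 30000/3300000000 = 0.00909091 ms; 3 hops → 0.0272727 ms.
Propagation delays (d/s per hop): 0.048, 7.57143e-05, 0.0235294 ms; sum = 0.0716051 ms.
Processing at 2 router(s): 2 × 0.57 ms = 1.14 ms.
End-to-end = 1.239 ms.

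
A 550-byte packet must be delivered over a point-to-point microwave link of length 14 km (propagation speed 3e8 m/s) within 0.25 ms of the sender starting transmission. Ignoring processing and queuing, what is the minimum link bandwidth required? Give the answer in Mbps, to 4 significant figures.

L = 4400 bits.
Propagation delay = 14000 / 300000000 = 0.0466667 ms.
Transmission budget = 0.25 − 0.0466667 = 0.203333 ms.
R ≥ L / t_tx = 4400 bits / 0.000203333 s = 21.64 Mbps.

21.64 Mbps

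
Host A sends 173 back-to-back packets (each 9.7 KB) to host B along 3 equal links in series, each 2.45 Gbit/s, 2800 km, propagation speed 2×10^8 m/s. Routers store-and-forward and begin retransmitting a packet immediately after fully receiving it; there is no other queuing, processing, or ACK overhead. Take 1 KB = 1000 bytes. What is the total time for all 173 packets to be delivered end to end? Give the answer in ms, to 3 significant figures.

Per-hop transmission t_tx = L/R = 77600/2450000000 = 0.0316735 ms.
Per-hop propagation t_prop = 2800000/200000000 = 14 ms.
Pipeline fill: first packet needs 3·t_tx to clear all hops; remaining 172 packets each add one t_tx.
Total = (3+173-1)·t_tx + 3·t_prop = 175·0.0316735 + 3·14 = 47.5 ms.

47.5 ms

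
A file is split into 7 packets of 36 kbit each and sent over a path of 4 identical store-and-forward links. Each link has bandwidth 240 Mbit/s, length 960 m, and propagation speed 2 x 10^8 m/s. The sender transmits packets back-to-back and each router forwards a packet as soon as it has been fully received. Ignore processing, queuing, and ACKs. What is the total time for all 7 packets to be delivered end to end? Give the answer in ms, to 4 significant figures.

1.519 ms

Per-hop transmission t_tx = L/R = 36000/240000000 = 0.15 ms.
Per-hop propagation t_prop = 960/200000000 = 0.0048 ms.
Pipeline fill: first packet needs 4·t_tx to clear all hops; remaining 6 packets each add one t_tx.
Total = (4+7-1)·t_tx + 4·t_prop = 10·0.15 + 4·0.0048 = 1.519 ms.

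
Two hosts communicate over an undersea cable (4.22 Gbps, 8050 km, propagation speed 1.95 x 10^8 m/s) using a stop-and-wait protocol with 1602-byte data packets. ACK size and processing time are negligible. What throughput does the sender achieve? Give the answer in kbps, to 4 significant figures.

155.2 kbps

t_tx = L/R = 12816/4.22e+09 = 3.03697e-06 s.
t_prop = 8050000/195000000 = 0.0412821 s; RTT = 0.0825641 s.
Cycle = t_tx + RTT = 0.0825671 s.
Throughput = L / cycle = 12816 / 0.0825671 = 155.2 kbps.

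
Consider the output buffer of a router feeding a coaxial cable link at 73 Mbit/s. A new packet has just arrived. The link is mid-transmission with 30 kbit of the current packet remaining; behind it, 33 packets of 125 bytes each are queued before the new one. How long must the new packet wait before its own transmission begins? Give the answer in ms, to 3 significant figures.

Each queued packet: L/R = 1000/73000000 = 0.0136986 ms.
33 queued → 0.452055 ms.
Plus remaining 30000 bits of current packet: 0.410959 ms.
Queuing delay = 0.863 ms.

0.863 ms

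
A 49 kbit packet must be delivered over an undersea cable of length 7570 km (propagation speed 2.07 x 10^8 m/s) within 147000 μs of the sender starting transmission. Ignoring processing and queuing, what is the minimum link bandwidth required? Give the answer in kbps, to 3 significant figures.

444 kbps

Propagation delay = 7570000 / 2.07e+08 = 36570 μs.
Transmission budget = 147000 − 36570 = 110430 μs.
R ≥ L / t_tx = 49000 bits / 0.11043 s = 444 kbps.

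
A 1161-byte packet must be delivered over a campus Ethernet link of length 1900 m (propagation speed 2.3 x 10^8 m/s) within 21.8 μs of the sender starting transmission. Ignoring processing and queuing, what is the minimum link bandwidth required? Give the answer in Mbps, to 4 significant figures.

686.0 Mbps

L = 9288 bits.
Propagation delay = 1900 / 2.3e+08 = 8.26087 μs.
Transmission budget = 21.8 − 8.26087 = 13.5391 μs.
R ≥ L / t_tx = 9288 bits / 1.35391e-05 s = 686.0 Mbps.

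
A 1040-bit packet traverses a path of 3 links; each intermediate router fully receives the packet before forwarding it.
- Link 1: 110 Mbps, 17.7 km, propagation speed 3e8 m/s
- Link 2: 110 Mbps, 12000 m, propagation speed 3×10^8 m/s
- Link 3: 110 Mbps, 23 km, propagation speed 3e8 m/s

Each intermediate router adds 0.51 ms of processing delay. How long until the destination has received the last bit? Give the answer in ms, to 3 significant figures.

1.22 ms

Transmission delay per hop = L/R = 1040/110000000 = 0.00945455 ms; 3 hops → 0.0283636 ms.
Propagation delays (d/s per hop): 0.059, 0.04, 0.0766667 ms; sum = 0.175667 ms.
Processing at 2 router(s): 2 × 0.51 ms = 1.02 ms.
End-to-end = 1.22 ms.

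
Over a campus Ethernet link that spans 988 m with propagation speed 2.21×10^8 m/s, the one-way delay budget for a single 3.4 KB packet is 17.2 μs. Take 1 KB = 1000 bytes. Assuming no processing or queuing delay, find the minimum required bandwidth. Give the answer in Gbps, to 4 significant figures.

L = 27200 bits.
Propagation delay = 988 / 221000000 = 4.47059 μs.
Transmission budget = 17.2 − 4.47059 = 12.7294 μs.
R ≥ L / t_tx = 27200 bits / 1.27294e-05 s = 2.137 Gbps.

2.137 Gbps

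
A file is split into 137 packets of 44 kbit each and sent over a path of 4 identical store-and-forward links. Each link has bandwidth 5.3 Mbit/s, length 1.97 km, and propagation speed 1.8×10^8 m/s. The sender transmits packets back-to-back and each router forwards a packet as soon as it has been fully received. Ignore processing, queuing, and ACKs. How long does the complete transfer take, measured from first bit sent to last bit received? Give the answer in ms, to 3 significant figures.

1160 ms

Per-hop transmission t_tx = L/R = 44000/5300000 = 8.30189 ms.
Per-hop propagation t_prop = 1970/180000000 = 0.0109444 ms.
Pipeline fill: first packet needs 4·t_tx to clear all hops; remaining 136 packets each add one t_tx.
Total = (4+137-1)·t_tx + 4·t_prop = 140·8.30189 + 4·0.0109444 = 1160 ms.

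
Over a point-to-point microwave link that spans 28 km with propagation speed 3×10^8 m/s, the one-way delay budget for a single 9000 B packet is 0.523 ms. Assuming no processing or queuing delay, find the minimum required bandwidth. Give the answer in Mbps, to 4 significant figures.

167.6 Mbps

L = 72000 bits.
Propagation delay = 28000 / 300000000 = 0.0933333 ms.
Transmission budget = 0.523 − 0.0933333 = 0.429667 ms.
R ≥ L / t_tx = 72000 bits / 0.000429667 s = 167.6 Mbps.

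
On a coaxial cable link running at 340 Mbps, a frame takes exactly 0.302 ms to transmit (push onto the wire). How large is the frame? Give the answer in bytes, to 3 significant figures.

12800 bytes

L = R × t_tx = 340000000 b/s × 0.000302 s = 102680 bits.
In bytes: 102680 / 8 = 12800 bytes.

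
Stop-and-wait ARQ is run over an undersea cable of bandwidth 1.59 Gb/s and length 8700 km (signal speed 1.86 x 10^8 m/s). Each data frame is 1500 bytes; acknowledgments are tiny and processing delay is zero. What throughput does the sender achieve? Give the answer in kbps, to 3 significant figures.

128 kbps

t_tx = L/R = 12000/1590000000 = 7.54717e-06 s.
t_prop = 8700000/186000000 = 0.0467742 s; RTT = 0.0935484 s.
Cycle = t_tx + RTT = 0.0935559 s.
Throughput = L / cycle = 12000 / 0.0935559 = 128 kbps.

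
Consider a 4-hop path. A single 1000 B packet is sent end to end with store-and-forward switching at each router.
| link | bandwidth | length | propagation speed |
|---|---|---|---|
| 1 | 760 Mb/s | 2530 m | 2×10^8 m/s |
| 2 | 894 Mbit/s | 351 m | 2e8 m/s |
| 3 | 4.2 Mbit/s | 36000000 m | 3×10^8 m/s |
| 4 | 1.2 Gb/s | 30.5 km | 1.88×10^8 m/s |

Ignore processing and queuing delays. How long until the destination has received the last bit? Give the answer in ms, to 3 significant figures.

122 ms

L = 1000 × 8 = 8000 bits.
Transmission delays (L/R per hop): 0.0105263, 0.00894855, 1.90476, 0.00666667 ms; sum = 1.9309 ms.
Propagation delays (d/s per hop): 0.01265, 0.001755, 120, 0.162234 ms; sum = 120.177 ms.
End-to-end = 122 ms.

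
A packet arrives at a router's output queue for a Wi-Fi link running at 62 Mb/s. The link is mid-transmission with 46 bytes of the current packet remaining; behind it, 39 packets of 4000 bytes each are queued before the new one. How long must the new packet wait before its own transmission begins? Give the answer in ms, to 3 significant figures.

20.1 ms

Each queued packet: L/R = 32000/62000000 = 0.516129 ms.
39 queued → 20.129 ms.
Plus remaining 368 bits of current packet: 0.00593548 ms.
Queuing delay = 20.1 ms.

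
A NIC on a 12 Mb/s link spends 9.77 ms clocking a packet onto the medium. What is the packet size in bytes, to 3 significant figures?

L = R × t_tx = 12000000 b/s × 0.00977 s = 117240 bits.
In bytes: 117240 / 8 = 14700 bytes.

14700 bytes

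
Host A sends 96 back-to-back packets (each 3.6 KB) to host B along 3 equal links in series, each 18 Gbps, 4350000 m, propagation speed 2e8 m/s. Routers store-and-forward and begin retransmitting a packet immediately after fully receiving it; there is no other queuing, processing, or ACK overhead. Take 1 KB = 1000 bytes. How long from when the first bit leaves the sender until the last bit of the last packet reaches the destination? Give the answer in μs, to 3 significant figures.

65400 μs

Per-hop transmission t_tx = L/R = 28800/18000000000 = 1.6 μs.
Per-hop propagation t_prop = 4350000/200000000 = 21750 μs.
Pipeline fill: first packet needs 3·t_tx to clear all hops; remaining 95 packets each add one t_tx.
Total = (3+96-1)·t_tx + 3·t_prop = 98·1.6 + 3·21750 = 65400 μs.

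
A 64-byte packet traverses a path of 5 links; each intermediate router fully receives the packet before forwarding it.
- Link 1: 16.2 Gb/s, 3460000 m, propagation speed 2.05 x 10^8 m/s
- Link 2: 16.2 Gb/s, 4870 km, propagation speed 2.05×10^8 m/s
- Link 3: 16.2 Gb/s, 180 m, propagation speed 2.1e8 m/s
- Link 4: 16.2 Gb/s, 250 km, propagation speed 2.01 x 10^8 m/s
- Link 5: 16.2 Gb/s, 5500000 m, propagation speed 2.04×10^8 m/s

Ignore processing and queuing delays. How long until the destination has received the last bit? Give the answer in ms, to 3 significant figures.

68.8 ms

L = 64 × 8 = 512 bits.
Transmission delay per hop = L/R = 512/16200000000 = 3.16049e-05 ms; 5 hops → 0.000158025 ms.
Propagation delays (d/s per hop): 16.878, 23.7561, 0.000857143, 1.24378, 26.9608 ms; sum = 68.8396 ms.
End-to-end = 68.8 ms.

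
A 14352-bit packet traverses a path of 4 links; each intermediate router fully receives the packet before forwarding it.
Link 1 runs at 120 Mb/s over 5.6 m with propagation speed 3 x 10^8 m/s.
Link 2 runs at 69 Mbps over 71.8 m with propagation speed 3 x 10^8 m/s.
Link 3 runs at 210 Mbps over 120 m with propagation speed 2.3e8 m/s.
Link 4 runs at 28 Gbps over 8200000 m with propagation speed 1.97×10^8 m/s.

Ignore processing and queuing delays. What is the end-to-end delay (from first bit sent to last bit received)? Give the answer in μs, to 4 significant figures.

42020 μs

Transmission delays (L/R per hop): 119.6, 208, 68.3429, 0.512571 μs; sum = 396.455 μs.
Propagation delays (d/s per hop): 0.0186667, 0.239333, 0.521739, 41624.4 μs; sum = 41625.1 μs.
End-to-end = 42020 μs.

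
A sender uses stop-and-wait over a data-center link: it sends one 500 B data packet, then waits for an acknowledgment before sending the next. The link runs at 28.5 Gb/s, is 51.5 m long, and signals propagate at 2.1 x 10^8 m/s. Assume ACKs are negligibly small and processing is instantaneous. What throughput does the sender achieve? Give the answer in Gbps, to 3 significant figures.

t_tx = L/R = 4000/28500000000 = 1.40351e-07 s.
t_prop = 51.5/210000000 = 2.45238e-07 s; RTT = 4.90476e-07 s.
Cycle = t_tx + RTT = 6.30827e-07 s.
Throughput = L / cycle = 4000 / 6.30827e-07 = 6.34 Gbps.

6.34 Gbps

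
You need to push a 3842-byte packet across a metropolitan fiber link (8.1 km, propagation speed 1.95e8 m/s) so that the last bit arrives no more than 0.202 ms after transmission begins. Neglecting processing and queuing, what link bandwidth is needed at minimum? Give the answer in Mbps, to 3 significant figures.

L = 30736 bits.
Propagation delay = 8100 / 195000000 = 0.0415385 ms.
Transmission budget = 0.202 − 0.0415385 = 0.160462 ms.
R ≥ L / t_tx = 30736 bits / 0.000160462 s = 192 Mbps.

192 Mbps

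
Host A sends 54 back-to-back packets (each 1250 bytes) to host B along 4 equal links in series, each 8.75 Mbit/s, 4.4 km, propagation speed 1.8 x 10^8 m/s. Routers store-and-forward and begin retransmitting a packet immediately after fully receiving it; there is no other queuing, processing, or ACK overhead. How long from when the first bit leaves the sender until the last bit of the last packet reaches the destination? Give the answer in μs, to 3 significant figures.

Per-hop transmission t_tx = L/R = 10000/8750000 = 1142.86 μs.
Per-hop propagation t_prop = 4400/180000000 = 24.4444 μs.
Pipeline fill: first packet needs 4·t_tx to clear all hops; remaining 53 packets each add one t_tx.
Total = (4+54-1)·t_tx + 4·t_prop = 57·1142.86 + 4·24.4444 = 65200 μs.

65200 μs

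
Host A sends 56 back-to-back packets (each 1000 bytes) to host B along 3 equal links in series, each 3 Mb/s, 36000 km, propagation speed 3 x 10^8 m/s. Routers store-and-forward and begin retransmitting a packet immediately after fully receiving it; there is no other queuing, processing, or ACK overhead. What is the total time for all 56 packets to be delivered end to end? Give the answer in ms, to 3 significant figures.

515 ms

Per-hop transmission t_tx = L/R = 8000/3000000 = 2.66667 ms.
Per-hop propagation t_prop = 36000000/300000000 = 120 ms.
Pipeline fill: first packet needs 3·t_tx to clear all hops; remaining 55 packets each add one t_tx.
Total = (3+56-1)·t_tx + 3·t_prop = 58·2.66667 + 3·120 = 515 ms.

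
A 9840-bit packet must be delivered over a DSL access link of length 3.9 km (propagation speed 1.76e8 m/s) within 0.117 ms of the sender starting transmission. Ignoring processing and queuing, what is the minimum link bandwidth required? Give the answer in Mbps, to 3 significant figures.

Propagation delay = 3900 / 176000000 = 0.0221591 ms.
Transmission budget = 0.117 − 0.0221591 = 0.0948409 ms.
R ≥ L / t_tx = 9840 bits / 9.48409e-05 s = 104 Mbps.

104 Mbps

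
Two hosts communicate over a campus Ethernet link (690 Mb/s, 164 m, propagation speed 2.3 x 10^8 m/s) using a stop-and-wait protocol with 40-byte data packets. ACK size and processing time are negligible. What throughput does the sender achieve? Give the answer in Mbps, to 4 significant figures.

t_tx = L/R = 320/690000000 = 4.63768e-07 s.
t_prop = 164/2.3e+08 = 7.13043e-07 s; RTT = 1.42609e-06 s.
Cycle = t_tx + RTT = 1.88986e-06 s.
Throughput = L / cycle = 320 / 1.88986e-06 = 169.3 Mbps.

169.3 Mbps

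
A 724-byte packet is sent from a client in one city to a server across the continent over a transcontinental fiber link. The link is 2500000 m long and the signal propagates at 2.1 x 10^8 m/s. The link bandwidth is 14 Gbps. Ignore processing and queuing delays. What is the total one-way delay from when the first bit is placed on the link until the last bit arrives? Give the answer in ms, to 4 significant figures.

L = 724 × 8 = 5792 bits.
Transmission delay = L/R = 5792 / 14000000000 = 0.000413714 ms.
Propagation delay = d/s = 2500000 m / 210000000 m/s = 11.9048 ms.
Total = 11.91 ms.

11.91 ms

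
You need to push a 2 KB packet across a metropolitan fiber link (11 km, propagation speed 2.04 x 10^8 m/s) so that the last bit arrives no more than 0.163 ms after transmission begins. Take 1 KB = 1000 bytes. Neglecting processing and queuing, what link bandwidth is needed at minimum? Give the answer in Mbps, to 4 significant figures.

L = 16000 bits.
Propagation delay = 11000 / 204000000 = 0.0539216 ms.
Transmission budget = 0.163 − 0.0539216 = 0.109078 ms.
R ≥ L / t_tx = 16000 bits / 0.000109078 s = 146.7 Mbps.

146.7 Mbps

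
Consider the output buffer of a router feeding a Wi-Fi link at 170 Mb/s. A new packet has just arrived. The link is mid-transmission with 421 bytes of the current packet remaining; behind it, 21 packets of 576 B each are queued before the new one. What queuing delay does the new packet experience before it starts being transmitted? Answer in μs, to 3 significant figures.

589 μs

Each queued packet: L/R = 4608/170000000 = 27.1059 μs.
21 queued → 569.224 μs.
Plus remaining 3368 bits of current packet: 19.8118 μs.
Queuing delay = 589 μs.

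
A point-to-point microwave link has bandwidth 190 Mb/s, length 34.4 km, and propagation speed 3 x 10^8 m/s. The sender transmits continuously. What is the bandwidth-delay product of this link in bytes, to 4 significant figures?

Propagation delay = 34400 / 300000000 = 0.000114667 s.
BDP = R × t_prop = 190000000 × 0.000114667 = 21786.7 bits.
In bytes: 21786.7/8 = 2723 bytes.

2723 bytes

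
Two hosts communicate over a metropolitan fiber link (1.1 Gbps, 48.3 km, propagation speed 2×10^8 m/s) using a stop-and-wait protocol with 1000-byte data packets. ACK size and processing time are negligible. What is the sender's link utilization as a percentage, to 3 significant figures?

t_tx = L/R = 8000/1100000000 = 7.27273e-06 s.
t_prop = 48300/200000000 = 0.0002415 s; RTT = 0.000483 s.
Cycle = t_tx + RTT = 0.000490273 s.
Utilization = t_tx / cycle = 7.27273e-06/0.000490273 = 1.48 %.

1.48 %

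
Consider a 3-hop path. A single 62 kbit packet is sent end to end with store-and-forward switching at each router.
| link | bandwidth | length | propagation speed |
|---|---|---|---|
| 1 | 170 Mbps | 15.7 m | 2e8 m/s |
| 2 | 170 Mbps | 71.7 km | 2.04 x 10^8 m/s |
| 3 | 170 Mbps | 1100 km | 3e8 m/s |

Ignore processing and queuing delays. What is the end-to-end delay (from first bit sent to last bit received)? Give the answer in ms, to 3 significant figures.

L = 62000 bits.
Transmission delay per hop = L/R = 62000/170000000 = 0.364706 ms; 3 hops → 1.09412 ms.
Propagation delays (d/s per hop): 7.85e-05, 0.351471, 3.66667 ms; sum = 4.01822 ms.
End-to-end = 5.11 ms.

5.11 ms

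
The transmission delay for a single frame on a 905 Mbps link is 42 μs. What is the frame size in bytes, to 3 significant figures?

L = R × t_tx = 905000000 b/s × 4.2e-05 s = 38010 bits.
In bytes: 38010 / 8 = 4750 bytes.

4750 bytes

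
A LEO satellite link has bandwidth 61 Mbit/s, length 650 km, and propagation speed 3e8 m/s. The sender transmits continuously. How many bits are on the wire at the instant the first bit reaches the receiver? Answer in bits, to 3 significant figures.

132000 bits

Propagation delay = 650000 / 300000000 = 0.00216667 s.
BDP = R × t_prop = 61000000 × 0.00216667 = 132167 bits.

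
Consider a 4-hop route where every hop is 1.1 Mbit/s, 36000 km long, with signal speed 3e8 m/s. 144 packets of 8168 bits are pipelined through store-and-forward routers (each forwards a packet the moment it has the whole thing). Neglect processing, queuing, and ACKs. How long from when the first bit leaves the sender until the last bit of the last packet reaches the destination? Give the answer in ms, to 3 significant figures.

Per-hop transmission t_tx = L/R = 8168/1100000 = 7.42545 ms.
Per-hop propagation t_prop = 36000000/300000000 = 120 ms.
Pipeline fill: first packet needs 4·t_tx to clear all hops; remaining 143 packets each add one t_tx.
Total = (4+144-1)·t_tx + 4·t_prop = 147·7.42545 + 4·120 = 1570 ms.

1570 ms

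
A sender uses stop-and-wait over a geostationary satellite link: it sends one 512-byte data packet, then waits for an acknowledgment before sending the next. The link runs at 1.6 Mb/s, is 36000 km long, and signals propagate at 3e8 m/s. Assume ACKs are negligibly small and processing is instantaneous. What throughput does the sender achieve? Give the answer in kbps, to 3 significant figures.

16.9 kbps

t_tx = L/R = 4096/1600000 = 0.00256 s.
t_prop = 36000000/300000000 = 0.12 s; RTT = 0.24 s.
Cycle = t_tx + RTT = 0.24256 s.
Throughput = L / cycle = 4096 / 0.24256 = 16.9 kbps.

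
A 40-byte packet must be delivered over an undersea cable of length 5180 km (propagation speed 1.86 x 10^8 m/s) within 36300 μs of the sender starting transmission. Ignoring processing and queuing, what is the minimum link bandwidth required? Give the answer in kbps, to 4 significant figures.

37.87 kbps

L = 320 bits.
Propagation delay = 5180000 / 186000000 = 27849.5 μs.
Transmission budget = 36300 − 27849.5 = 8450.54 μs.
R ≥ L / t_tx = 320 bits / 0.00845054 s = 37.87 kbps.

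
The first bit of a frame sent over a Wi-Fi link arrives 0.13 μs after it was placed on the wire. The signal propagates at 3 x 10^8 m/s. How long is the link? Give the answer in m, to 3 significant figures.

d = s × t_prop = 300000000 × 1.3e-07 = 39.0 m.

39.0 m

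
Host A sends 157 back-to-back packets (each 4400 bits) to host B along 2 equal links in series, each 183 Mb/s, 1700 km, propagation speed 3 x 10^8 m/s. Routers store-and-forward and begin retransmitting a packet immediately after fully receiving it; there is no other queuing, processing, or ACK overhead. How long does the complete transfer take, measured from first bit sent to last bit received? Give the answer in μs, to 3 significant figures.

15100 μs

Per-hop transmission t_tx = L/R = 4400/183000000 = 24.0437 μs.
Per-hop propagation t_prop = 1700000/300000000 = 5666.67 μs.
Pipeline fill: first packet needs 2·t_tx to clear all hops; remaining 156 packets each add one t_tx.
Total = (2+157-1)·t_tx + 2·t_prop = 158·24.0437 + 2·5666.67 = 15100 μs.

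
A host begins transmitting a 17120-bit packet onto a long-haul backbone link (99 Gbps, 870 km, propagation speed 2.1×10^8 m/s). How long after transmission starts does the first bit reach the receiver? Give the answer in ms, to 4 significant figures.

4.143 ms

First bit experiences only propagation delay: d/s = 870000/210000000 = 4.143 ms.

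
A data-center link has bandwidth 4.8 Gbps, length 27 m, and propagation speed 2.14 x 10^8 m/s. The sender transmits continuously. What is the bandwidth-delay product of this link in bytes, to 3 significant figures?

75.7 bytes

Propagation delay = 27 / 214000000 = 1.26168e-07 s.
BDP = R × t_prop = 4800000000 × 1.26168e-07 = 605.607 bits.
In bytes: 605.607/8 = 75.7 bytes.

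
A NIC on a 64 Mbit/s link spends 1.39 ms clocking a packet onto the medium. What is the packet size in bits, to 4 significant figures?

L = R × t_tx = 64000000 b/s × 0.00139 s = 88960 bits.

88960 bits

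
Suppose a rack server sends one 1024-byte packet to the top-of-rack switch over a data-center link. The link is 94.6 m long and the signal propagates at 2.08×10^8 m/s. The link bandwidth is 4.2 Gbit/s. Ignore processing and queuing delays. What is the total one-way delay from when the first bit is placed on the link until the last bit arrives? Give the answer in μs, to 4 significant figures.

L = 1024 × 8 = 8192 bits.
Transmission delay = L/R = 8192 / 4200000000 = 1.95048 μs.
Propagation delay = d/s = 94.6 m / 208000000 m/s = 0.454808 μs.
Total = 2.405 μs.

2.405 μs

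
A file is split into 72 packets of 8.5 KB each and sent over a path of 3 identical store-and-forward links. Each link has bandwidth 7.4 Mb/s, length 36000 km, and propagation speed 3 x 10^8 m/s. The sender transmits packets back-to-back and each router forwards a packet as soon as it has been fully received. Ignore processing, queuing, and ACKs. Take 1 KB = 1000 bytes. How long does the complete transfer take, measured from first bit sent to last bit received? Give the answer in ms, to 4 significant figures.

1040 ms

Per-hop transmission t_tx = L/R = 68000/7400000 = 9.18919 ms.
Per-hop propagation t_prop = 36000000/300000000 = 120 ms.
Pipeline fill: first packet needs 3·t_tx to clear all hops; remaining 71 packets each add one t_tx.
Total = (3+72-1)·t_tx + 3·t_prop = 74·9.18919 + 3·120 = 1040 ms.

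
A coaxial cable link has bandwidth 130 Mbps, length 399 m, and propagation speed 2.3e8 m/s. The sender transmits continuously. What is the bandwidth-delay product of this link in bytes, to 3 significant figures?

Propagation delay = 399 / 2.3e+08 = 1.73478e-06 s.
BDP = R × t_prop = 130000000 × 1.73478e-06 = 225.522 bits.
In bytes: 225.522/8 = 28.2 bytes.

28.2 bytes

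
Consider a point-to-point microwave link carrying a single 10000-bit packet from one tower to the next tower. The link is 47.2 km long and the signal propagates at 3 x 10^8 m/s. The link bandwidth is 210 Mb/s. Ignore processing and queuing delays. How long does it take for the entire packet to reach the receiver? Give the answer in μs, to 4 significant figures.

205.0 μs

Transmission delay = L/R = 10000 / 210000000 = 47.619 μs.
Propagation delay = d/s = 47200 m / 300000000 m/s = 157.333 μs.
Total = 205.0 μs.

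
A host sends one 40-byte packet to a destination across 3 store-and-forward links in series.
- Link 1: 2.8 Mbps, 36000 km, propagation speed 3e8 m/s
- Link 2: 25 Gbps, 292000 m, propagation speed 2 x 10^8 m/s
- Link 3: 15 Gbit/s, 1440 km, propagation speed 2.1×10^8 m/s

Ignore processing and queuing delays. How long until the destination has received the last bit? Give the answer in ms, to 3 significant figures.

L = 40 × 8 = 320 bits.
Transmission delays (L/R per hop): 0.114286, 1.28e-05, 2.13333e-05 ms; sum = 0.11432 ms.
Propagation delays (d/s per hop): 120, 1.46, 6.85714 ms; sum = 128.317 ms.
End-to-end = 128 ms.

128 ms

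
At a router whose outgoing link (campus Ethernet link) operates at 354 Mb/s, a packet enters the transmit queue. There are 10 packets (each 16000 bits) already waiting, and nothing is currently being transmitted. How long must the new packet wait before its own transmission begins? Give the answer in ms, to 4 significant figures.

0.4520 ms

Each queued packet: L/R = 16000/354000000 = 0.0451977 ms.
10 queued → 0.451977 ms.
Queuing delay = 0.4520 ms.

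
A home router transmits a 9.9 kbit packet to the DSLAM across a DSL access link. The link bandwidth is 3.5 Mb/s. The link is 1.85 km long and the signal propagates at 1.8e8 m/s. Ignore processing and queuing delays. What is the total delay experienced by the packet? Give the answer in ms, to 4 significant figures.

2.839 ms

L = 9900 bits.
Transmission delay = L/R = 9900 / 3500000 = 2.82857 ms.
Propagation delay = d/s = 1850 m / 180000000 m/s = 0.0102778 ms.
Total = 2.839 ms.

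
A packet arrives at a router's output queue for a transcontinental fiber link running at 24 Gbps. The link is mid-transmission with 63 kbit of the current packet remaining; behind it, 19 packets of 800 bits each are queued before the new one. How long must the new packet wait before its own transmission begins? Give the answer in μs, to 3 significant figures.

Each queued packet: L/R = 800/24000000000 = 0.0333333 μs.
19 queued → 0.633333 μs.
Plus remaining 63000 bits of current packet: 2.625 μs.
Queuing delay = 3.26 μs.

3.26 μs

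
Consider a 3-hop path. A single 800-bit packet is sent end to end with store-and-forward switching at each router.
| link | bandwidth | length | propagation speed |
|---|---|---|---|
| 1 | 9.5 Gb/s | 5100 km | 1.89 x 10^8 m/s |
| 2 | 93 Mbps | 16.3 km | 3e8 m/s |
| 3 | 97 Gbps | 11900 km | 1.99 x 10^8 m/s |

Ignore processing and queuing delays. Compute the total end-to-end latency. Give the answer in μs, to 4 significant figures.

86850 μs

Transmission delays (L/R per hop): 0.0842105, 8.60215, 0.00824742 μs; sum = 8.69461 μs.
Propagation delays (d/s per hop): 26984.1, 54.3333, 59799 μs; sum = 86837.5 μs.
End-to-end = 86850 μs.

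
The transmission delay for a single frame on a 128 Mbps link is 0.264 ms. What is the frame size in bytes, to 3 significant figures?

L = R × t_tx = 128000000 b/s × 0.000264 s = 33792 bits.
In bytes: 33792 / 8 = 4220 bytes.

4220 bytes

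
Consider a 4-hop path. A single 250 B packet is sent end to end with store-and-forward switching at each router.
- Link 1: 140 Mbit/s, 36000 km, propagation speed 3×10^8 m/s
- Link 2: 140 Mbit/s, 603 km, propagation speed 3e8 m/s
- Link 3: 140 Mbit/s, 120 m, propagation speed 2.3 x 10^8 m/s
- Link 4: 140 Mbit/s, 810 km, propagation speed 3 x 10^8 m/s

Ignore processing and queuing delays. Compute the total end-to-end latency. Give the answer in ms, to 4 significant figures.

124.8 ms

L = 250 × 8 = 2000 bits.
Transmission delay per hop = L/R = 2000/140000000 = 0.0142857 ms; 4 hops → 0.0571429 ms.
Propagation delays (d/s per hop): 120, 2.01, 0.000521739, 2.7 ms; sum = 124.711 ms.
End-to-end = 124.8 ms.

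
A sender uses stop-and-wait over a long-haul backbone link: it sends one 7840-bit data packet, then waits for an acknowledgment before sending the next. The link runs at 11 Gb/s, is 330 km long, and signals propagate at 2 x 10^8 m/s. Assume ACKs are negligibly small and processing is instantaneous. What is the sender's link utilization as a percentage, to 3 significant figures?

t_tx = L/R = 7840/11000000000 = 7.12727e-07 s.
t_prop = 330000/200000000 = 0.00165 s; RTT = 0.0033 s.
Cycle = t_tx + RTT = 0.00330071 s.
Utilization = t_tx / cycle = 7.12727e-07/0.00330071 = 0.0216 %.

0.0216 %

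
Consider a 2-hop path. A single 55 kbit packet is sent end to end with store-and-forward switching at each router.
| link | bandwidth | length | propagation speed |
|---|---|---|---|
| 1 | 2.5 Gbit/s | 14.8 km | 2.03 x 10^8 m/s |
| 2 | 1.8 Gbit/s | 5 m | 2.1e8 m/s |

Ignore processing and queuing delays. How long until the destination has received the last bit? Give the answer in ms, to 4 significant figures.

L = 55000 bits.
Transmission delays (L/R per hop): 0.022, 0.0305556 ms; sum = 0.0525556 ms.
Propagation delays (d/s per hop): 0.0729064, 2.38095e-05 ms; sum = 0.0729302 ms.
End-to-end = 0.1255 ms.

0.1255 ms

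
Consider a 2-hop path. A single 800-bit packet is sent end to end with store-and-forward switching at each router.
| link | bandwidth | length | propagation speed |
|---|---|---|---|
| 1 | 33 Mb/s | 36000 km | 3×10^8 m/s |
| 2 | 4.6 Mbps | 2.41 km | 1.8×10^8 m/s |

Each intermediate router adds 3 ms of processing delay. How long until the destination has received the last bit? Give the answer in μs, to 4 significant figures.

Transmission delays (L/R per hop): 24.2424, 173.913 μs; sum = 198.155 μs.
Propagation delays (d/s per hop): 120000, 13.3889 μs; sum = 120013 μs.
Processing at 1 router(s): 1 × 3 ms = 3000 μs.
End-to-end = 123200 μs.

123200 μs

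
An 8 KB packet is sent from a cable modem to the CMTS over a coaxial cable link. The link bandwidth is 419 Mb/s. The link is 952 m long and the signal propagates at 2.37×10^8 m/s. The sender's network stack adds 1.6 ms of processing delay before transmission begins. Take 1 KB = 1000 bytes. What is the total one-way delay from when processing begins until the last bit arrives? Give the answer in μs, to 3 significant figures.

1760 μs

L = 64000 bits.
Transmission delay = L/R = 64000 / 419000000 = 152.745 μs.
Propagation delay = d/s = 952 m / 237000000 m/s = 4.01688 μs.
Plus processing delay 1.6 ms = 1600 μs.
Total = 1760 μs.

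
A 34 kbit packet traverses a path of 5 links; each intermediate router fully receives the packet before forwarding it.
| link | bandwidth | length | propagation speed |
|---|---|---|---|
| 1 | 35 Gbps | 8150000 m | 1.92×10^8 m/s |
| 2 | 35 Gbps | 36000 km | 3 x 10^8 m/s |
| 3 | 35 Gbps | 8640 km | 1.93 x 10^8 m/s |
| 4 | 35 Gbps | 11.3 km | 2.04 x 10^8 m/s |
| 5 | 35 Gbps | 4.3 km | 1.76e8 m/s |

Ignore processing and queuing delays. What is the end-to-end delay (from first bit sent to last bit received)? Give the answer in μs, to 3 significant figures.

L = 34000 bits.
Transmission delay per hop = L/R = 34000/35000000000 = 0.971429 μs; 5 hops → 4.85714 μs.
Propagation delays (d/s per hop): 42447.9, 120000, 44766.8, 55.3922, 24.4318 μs; sum = 207295 μs.
End-to-end = 207000 μs.

207000 μs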